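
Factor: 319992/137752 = 3^1 * 199^1 * 257^(-1) = 597/257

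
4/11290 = 2/5645 ≈ 0.000354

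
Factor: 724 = 2^2*181^1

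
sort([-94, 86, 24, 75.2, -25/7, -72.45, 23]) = [-94, -72.45, -25/7, 23, 24, 75.2, 86]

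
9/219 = 3/73 ≈ 0.0411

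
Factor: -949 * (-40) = 2^3 * 5^1 * 13^1 * 73^1 = 37960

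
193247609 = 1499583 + 191748026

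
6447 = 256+6191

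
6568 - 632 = 5936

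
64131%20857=1560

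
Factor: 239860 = 2^2*5^1*67^1*179^1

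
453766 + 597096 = 1050862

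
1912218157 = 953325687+958892470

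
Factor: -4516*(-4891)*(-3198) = -1*2^3*3^1*13^1*41^1*67^1*73^1*1129^1 = -70636643688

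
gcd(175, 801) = 1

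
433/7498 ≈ 0.0577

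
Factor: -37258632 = -1*2^3*3^2*517481^1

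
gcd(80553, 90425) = 1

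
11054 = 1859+9195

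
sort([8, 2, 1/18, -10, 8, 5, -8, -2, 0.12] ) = [-10, -8, -2, 1/18, 0.12, 2, 5, 8, 8] 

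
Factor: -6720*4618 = -1*2^7*3^1*5^1*7^1*2309^1 = -31032960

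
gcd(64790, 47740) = 3410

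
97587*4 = 390348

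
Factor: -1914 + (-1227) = -1 * 3^2 * 349^1 = -3141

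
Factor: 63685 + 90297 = 2^1*76991^1 = 153982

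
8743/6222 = 1 + 2521/6222 ≈ 1.41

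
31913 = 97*329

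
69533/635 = 109 + 318/635 ≈ 109.50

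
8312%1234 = 908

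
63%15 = 3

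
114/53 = 2 + 8/53 ≈ 2.15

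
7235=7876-641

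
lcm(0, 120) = 0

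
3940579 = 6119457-2178878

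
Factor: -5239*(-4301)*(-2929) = -1*11^1*13^2*17^1*23^1*29^1*31^1*101^1 = -65998978331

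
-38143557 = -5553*6869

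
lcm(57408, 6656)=459264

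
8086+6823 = 14909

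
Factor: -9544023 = -1 * 3^2 * 19^1 * 55813^1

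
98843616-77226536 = 21617080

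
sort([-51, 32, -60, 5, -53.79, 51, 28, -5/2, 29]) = [-60, -53.79, -51, -5/2, 5, 28, 29, 32, 51]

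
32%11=10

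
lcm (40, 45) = 360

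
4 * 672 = 2688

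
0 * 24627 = 0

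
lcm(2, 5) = 10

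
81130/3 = 27043 + 1/3 ≈ 27043.33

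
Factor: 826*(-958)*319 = -1*2^2*7^1*11^1*29^1*59^1*479^1 = -252427252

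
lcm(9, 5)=45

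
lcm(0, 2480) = 0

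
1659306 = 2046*811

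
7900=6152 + 1748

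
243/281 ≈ 0.865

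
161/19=8+9/19 ≈ 8.47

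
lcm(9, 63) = 63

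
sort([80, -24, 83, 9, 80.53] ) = [-24, 9, 80, 80.53, 83] 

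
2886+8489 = 11375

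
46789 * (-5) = -233945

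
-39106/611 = -64-2/611 ≈ -64.00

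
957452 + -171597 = 785855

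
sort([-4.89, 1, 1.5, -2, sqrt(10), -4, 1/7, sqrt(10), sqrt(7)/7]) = [-4.89, -4, -2, 1/7, sqrt(7)/7, 1, 1.5, sqrt(10), sqrt(10)]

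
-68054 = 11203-79257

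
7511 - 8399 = -888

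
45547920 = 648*70290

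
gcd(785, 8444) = 1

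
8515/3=2838+1/3 ≈ 2838.33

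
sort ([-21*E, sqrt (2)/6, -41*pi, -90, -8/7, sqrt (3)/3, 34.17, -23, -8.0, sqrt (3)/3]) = [-41*pi, -90, -21*E, -23, -8.0, -8/7, sqrt (2)/6, sqrt (3)/3, sqrt (3)/3, 34.17]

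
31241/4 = 7810+1/4 = 7810.25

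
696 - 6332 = -5636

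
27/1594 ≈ 0.0169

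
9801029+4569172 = 14370201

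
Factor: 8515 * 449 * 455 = 5^2 * 7^1 * 13^2 * 131^1 * 449^1 = 1739571925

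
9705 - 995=8710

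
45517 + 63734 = 109251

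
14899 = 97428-82529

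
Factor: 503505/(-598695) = -1 * 3^1 * 67^1 * 239^(-1) = -201/239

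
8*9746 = 77968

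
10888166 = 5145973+5742193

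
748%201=145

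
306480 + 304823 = 611303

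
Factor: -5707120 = -1*2^4*5^1*71339^1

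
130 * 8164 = 1061320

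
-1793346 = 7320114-9113460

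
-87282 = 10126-97408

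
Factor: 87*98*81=2^1*3^5*7^2*29^1=690606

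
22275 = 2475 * 9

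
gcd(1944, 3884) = 4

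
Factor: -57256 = -1 * 2^3 * 17^1 * 421^1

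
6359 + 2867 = 9226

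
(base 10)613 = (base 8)1145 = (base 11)508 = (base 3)211201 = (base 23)13f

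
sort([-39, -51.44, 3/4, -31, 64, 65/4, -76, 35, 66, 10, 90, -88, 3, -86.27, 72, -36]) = [-88, -86.27, -76, -51.44, -39, -36, -31, 3/4, 3, 10, 65/4, 35, 64, 66, 72, 90]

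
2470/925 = 2 + 124/185 ≈ 2.67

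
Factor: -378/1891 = -1*2^1*3^3*7^1*31^ (-1)*61^ (-1)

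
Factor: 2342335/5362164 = 2^ (-2)*3^ (-2)*5^1*53^1*8839^1*148949^ (-1) 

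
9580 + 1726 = 11306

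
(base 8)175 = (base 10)125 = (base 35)3k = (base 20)65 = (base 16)7d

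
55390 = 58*955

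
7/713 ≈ 0.00982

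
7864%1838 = 512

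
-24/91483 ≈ -0.000262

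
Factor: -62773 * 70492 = -1 * 2^2 * 17623^1 * 62773^1 = -4424994316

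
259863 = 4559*57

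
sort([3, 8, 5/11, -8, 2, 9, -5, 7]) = [-8, -5, 5/11, 2, 3, 7, 8, 9]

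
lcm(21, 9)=63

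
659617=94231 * 7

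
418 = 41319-40901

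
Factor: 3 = 3^1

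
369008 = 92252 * 4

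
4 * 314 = 1256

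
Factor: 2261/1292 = 2^(-2) * 7^1 = 7/4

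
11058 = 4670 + 6388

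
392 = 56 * 7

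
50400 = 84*600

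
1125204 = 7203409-6078205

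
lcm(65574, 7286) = 65574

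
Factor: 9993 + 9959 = 2^4 * 29^1 * 43^1 = 19952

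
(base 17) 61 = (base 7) 205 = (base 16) 67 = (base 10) 103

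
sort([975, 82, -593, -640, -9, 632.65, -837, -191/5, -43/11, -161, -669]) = [-837, -669, -640, -593, -161, -191/5, -9, -43/11, 82, 632.65, 975]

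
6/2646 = 1/441 ≈ 0.00227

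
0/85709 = 0 = 0.00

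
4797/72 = 66 + 5/8 ≈ 66.63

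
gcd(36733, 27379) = 1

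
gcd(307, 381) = 1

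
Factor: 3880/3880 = 1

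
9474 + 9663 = 19137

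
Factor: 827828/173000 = 2^(-1) * 5^(-3) * 173^(-1) * 349^1 * 593^1 = 206957/43250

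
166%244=166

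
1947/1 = 1947 = 1947.00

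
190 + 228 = 418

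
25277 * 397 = 10034969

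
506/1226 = 253/613 ≈ 0.413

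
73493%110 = 13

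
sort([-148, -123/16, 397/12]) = [-148, -123/16, 397/12]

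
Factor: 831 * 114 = 2^1 * 3^2 * 19^1 * 277^1 = 94734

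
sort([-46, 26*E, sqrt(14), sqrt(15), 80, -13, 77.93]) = [-46, -13, sqrt(14), sqrt(15), 26*E, 77.93, 80]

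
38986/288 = 135 + 53/144 ≈ 135.37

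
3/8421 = 1/2807≈0.000356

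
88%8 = 0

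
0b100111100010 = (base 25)415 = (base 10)2530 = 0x9e2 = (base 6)15414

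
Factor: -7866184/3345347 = -1*2^3*23^1*131^(-1)*25537^(-1)*42751^1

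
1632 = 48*34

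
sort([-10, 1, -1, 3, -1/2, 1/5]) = [-10, -1, -1/2, 1/5, 1, 3]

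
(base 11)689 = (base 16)337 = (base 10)823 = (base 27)13d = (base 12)587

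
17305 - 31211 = -13906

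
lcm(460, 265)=24380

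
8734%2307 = 1813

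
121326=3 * 40442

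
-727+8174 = 7447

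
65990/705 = 93 + 85/141 ≈ 93.60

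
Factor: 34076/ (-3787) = -1*2^2*541^ (-1)*1217^1 = -4868/541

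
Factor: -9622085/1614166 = -1*2^(-1)*5^1*11^1*17^1*41^1*251^1*807083^(-1)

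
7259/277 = 26 + 57/277≈26.21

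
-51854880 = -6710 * 7728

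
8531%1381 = 245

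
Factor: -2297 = -1 * 2297^1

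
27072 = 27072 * 1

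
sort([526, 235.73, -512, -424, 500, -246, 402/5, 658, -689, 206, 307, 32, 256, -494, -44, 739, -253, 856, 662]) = [-689, -512, -494, -424, -253, -246, -44, 32, 402/5, 206, 235.73, 256, 307, 500, 526, 658, 662, 739, 856]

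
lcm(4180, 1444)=79420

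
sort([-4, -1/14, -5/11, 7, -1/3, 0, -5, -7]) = [-7, -5, -4, -5/11, -1/3, -1/14, 0, 7]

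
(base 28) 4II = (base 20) 92I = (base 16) E4A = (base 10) 3658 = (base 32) 3IA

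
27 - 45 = -18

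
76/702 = 38/351 ≈ 0.108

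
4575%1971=633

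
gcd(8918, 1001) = 91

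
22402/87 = 257 + 43/87≈257.49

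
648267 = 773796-125529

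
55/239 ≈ 0.230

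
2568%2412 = 156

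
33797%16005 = 1787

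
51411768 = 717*71704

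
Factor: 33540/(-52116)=-1*5^1*13^1*101^(-1)=-65/101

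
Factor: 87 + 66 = 3^2 * 17^1 = 153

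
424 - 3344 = -2920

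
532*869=462308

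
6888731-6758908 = 129823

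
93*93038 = 8652534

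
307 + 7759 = 8066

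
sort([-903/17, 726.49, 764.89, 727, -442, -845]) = [-845, -442, -903/17, 726.49, 727, 764.89]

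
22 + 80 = 102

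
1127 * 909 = 1024443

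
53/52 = 1+1/52 ≈ 1.02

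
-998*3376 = -3369248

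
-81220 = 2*(-40610)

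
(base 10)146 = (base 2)10010010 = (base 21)6k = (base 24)62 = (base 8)222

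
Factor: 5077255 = 5^1*1015451^1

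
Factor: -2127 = -1 * 3^1 * 709^1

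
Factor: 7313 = 71^1 * 103^1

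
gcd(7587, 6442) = 1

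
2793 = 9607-6814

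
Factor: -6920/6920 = -1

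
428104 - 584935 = -156831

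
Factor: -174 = -1*2^1*3^1*29^1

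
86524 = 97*892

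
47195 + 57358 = 104553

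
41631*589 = 24520659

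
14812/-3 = -4937-1/3≈-4937.33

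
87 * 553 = 48111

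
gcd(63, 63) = 63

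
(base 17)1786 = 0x1ba6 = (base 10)7078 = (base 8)15646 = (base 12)411a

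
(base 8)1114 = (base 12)410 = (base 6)2420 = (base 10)588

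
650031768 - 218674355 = 431357413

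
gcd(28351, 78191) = 1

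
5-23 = -18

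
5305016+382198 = 5687214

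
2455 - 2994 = -539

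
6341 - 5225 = 1116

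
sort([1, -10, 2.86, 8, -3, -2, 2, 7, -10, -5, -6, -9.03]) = [-10, -10, -9.03, -6, -5, -3, -2, 1, 2, 2.86, 7, 8]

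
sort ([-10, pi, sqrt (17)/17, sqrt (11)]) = [-10, sqrt (17)/17, pi, sqrt (11)]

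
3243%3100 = 143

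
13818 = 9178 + 4640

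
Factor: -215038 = -1*2^1*79^1*1361^1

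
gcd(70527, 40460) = 1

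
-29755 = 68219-97974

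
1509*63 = 95067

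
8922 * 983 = 8770326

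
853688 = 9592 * 89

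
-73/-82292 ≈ 0.000887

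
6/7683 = 2/2561 ≈ 0.000781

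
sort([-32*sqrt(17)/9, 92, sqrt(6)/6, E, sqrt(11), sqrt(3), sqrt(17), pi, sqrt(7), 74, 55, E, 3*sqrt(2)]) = [-32*sqrt(17)/9, sqrt(6)/6, sqrt(3), sqrt(7), E, E, pi, sqrt(11), sqrt(17), 3*sqrt(2), 55, 74, 92]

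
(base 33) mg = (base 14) 3b0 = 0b1011100110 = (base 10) 742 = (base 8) 1346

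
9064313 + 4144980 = 13209293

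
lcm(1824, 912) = 1824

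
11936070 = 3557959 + 8378111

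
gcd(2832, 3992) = 8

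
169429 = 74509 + 94920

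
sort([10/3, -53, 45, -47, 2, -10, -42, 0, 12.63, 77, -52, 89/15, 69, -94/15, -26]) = [-53, -52, -47, -42, -26, -10, -94/15, 0, 2, 10/3, 89/15, 12.63, 45, 69, 77]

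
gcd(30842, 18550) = 14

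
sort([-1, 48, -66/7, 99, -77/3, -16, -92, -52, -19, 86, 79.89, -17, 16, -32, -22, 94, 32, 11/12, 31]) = [-92, -52, -32, -77/3, -22, -19, -17, -16, -66/7, -1, 11/12, 16, 31, 32, 48, 79.89, 86, 94, 99]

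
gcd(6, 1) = 1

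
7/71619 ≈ 0.0000977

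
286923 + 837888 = 1124811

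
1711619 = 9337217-7625598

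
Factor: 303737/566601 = 3^(-1)*26981^(-1)*43391^1 = 43391/80943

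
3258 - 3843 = -585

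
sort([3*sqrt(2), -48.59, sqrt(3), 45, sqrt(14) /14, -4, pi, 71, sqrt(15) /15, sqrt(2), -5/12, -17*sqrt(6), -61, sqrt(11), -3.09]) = [-61, -48.59, -17*sqrt(6), -4, -3.09, -5/12, sqrt(15) /15, sqrt(14) /14, sqrt(2), sqrt(3), pi, sqrt(11), 3*sqrt(2), 45, 71]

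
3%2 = 1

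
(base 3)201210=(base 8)1026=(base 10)534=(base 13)321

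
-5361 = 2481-7842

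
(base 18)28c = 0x324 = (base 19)246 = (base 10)804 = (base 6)3420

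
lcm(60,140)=420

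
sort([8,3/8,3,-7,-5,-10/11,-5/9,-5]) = [-7,-5,-5,-10/11,-5/9,3/8,3,8]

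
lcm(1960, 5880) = 5880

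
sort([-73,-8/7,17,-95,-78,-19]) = [-95,-78,-73,-19,-8/7,17]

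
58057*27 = 1567539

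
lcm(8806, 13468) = 228956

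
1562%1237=325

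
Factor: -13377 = -1 * 3^1 * 7^3 * 13^1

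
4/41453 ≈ 0.0000965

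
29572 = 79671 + -50099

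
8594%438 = 272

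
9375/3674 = 2 + 2027/3674 ≈ 2.55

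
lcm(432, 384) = 3456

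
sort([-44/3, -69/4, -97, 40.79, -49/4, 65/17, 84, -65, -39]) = [-97, -65, -39, -69/4, -44/3, -49/4, 65/17, 40.79, 84]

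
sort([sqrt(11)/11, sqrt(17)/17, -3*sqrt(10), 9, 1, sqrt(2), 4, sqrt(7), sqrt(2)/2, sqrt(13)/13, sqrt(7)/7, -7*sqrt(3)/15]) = [-3*sqrt(10), -7*sqrt(3)/15, sqrt(17)/17, sqrt(13)/13, sqrt(11)/11, sqrt(7)/7, sqrt(2)/2, 1, sqrt(2), sqrt(7), 4, 9]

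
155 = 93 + 62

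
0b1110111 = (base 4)1313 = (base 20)5j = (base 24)4n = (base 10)119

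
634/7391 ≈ 0.0858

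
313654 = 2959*106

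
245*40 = 9800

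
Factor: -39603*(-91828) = 2^2*3^1*11^1*43^1*307^1*2087^1 = 3636664284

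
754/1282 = 377/641 ≈ 0.588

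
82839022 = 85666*967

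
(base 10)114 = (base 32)3i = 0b1110010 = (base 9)136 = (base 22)54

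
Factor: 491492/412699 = 2^2 * 7^(-1) * 107^(-1) * 223^1 = 892/749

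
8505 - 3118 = 5387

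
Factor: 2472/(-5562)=-1 * 2^2 * 3^(-2)=-4/9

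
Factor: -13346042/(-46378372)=2^(-1) * 79^(-1) * 146767^(-1) * 6673021^1=6673021/23189186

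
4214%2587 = 1627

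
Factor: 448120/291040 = 2^(-2)*107^(-1)*659^1 = 659/428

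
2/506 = 1/253 ≈ 0.00395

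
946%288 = 82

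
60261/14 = 4304 + 5/14≈4304.36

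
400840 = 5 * 80168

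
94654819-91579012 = 3075807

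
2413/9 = 268+1/9 ≈ 268.11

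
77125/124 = 621 + 121/124 ≈ 621.98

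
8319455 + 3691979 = 12011434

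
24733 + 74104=98837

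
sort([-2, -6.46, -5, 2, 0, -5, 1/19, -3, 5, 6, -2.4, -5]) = [-6.46, -5, -5, -5, -3, -2.4, -2, 0, 1/19, 2, 5, 6]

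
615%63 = 48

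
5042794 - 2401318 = 2641476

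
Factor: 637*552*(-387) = -1*2^3*3^3*7^2*13^1*23^1*43^1 = -136078488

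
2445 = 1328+1117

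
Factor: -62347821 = -1 * 3^1 * 1307^1 * 15901^1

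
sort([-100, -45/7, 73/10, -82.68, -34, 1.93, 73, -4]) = [-100, -82.68, -34, -45/7, -4, 1.93, 73/10, 73]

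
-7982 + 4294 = -3688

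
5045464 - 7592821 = -2547357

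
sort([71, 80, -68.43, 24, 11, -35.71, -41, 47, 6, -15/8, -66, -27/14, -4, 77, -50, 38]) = [-68.43, -66, -50, -41, -35.71, -4, -27/14, -15/8, 6, 11, 24, 38, 47, 71, 77, 80]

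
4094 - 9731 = -5637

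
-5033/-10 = 503 + 3/10 = 503.30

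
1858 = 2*929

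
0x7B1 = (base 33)1QM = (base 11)1530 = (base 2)11110110001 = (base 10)1969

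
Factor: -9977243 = -1*223^1*44741^1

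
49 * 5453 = 267197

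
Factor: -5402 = -1*2^1*37^1*73^1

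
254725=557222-302497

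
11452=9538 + 1914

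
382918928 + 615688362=998607290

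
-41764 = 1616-43380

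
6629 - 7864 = -1235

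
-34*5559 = -189006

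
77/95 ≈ 0.811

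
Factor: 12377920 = 2^6*5^1*47^1*823^1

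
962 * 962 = 925444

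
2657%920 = 817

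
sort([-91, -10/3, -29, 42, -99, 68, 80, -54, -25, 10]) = [-99, -91, -54, -29, -25, -10/3, 10, 42, 68, 80]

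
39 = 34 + 5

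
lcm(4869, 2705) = 24345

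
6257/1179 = 5 + 362/1179 ≈ 5.31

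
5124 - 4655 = 469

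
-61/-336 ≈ 0.182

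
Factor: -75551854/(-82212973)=2^1*7^1*37^1*157^1*929^1*82212973^(-1)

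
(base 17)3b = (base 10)62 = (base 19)35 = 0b111110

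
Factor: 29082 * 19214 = 2^2 * 3^1 * 13^1 * 37^1 * 131^1 * 739^1 = 558781548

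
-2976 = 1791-4767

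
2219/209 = 10 + 129/209 ≈ 10.62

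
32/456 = 4/57 ≈ 0.0702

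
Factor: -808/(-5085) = 2^3 * 3^(-2) * 5^(-1) * 101^1 * 113^(-1)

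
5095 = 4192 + 903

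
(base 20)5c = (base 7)220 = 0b1110000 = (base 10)112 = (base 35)37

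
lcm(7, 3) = 21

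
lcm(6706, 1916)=13412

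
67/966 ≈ 0.0694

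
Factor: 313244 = 2^2*78311^1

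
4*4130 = 16520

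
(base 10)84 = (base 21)40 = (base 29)2q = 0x54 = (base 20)44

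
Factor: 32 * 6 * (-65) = -1 * 2^6 * 3^1 * 5^1 * 13^1 = -12480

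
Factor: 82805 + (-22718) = 3^1 * 20029^1 = 60087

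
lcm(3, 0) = 0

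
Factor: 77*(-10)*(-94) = 2^2*5^1*7^1*11^1*47^1 = 72380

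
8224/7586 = 1 + 319/3793 ≈ 1.08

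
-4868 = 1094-5962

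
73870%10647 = 9988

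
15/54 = 5/18 ≈ 0.278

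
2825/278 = 10 + 45/278 ≈ 10.16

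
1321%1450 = 1321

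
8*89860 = 718880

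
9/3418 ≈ 0.00263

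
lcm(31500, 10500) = 31500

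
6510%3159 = 192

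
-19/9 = -2 - 1/9 ≈ -2.11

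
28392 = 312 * 91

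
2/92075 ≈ 0.0000217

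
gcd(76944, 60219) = 3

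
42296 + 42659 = 84955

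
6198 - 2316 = 3882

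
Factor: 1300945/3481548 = 2^(-2)*3^(-1)*5^1*7^(-2)*31^(-1)*191^(-1)*260189^1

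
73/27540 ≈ 0.00265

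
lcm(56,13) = 728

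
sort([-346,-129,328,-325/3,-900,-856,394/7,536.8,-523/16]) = [-900,-856,-346,-129,-325/3,-523/16,394/7,328,536.8]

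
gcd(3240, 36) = 36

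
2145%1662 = 483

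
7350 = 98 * 75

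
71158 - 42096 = 29062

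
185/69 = 2 + 47/69 ≈ 2.68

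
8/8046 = 4/4023 ≈ 0.000994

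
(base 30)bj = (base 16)15d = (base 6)1341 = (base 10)349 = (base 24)ed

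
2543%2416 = 127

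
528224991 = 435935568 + 92289423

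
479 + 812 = 1291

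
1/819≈0.00122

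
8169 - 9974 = -1805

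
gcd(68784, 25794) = 8598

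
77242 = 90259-13017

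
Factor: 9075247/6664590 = 2^(-1)*3^(-2)*5^(-1)*433^1*20959^1*74051^(-1)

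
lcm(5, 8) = 40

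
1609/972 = 1 + 637/972 ≈ 1.66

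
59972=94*638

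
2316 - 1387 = 929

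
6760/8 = 845 = 845.00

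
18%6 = 0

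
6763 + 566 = 7329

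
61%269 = 61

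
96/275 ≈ 0.349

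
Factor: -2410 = -1 * 2^1 * 5^1 * 241^1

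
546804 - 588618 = -41814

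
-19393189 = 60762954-80156143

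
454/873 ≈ 0.520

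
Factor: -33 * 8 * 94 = -1 * 2^4 * 3^1 * 11^1 * 47^1 = -24816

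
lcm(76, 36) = 684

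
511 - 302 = 209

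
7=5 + 2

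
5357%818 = 449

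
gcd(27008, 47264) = 6752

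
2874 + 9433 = 12307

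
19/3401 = 1/179 ≈ 0.00559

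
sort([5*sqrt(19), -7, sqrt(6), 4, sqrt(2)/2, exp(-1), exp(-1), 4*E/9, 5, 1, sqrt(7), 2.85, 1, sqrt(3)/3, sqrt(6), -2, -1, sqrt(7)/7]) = [-7, -2, -1, exp(-1), exp(-1), sqrt(7)/7, sqrt(3)/3, sqrt(2)/2, 1, 1, 4*E/9, sqrt(6), sqrt(6), sqrt(7), 2.85, 4, 5, 5*sqrt(19)]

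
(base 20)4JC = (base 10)1992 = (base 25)34H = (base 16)7C8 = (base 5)30432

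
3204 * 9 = 28836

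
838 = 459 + 379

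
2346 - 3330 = -984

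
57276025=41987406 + 15288619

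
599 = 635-36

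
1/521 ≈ 0.00192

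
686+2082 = 2768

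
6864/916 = 7+113/229 ≈ 7.49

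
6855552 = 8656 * 792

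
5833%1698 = 739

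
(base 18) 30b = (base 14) 503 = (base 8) 1727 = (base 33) tq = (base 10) 983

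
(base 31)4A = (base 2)10000110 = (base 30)4E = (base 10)134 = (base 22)62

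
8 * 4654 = 37232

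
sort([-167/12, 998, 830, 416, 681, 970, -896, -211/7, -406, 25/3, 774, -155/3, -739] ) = [-896, -739, -406, -155/3, -211/7, -167/12, 25/3, 416, 681, 774, 830, 970, 998] 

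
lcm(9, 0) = 0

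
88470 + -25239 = 63231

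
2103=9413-7310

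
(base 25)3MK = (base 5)34240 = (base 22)513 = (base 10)2445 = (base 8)4615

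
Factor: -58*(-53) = 2^1*29^1*53^1 = 3074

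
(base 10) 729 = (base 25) 144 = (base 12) 509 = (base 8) 1331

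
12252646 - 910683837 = -898431191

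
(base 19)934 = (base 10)3310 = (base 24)5hm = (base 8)6356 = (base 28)466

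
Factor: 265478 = 2^1 * 132739^1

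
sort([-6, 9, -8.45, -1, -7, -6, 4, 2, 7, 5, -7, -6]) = [-8.45, -7, -7, -6, -6, -6, -1, 2, 4, 5, 7, 9]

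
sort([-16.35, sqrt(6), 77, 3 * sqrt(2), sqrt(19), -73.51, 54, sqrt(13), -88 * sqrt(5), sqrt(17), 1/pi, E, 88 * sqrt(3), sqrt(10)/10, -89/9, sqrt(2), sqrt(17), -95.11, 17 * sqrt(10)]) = [-88 * sqrt(5), -95.11, -73.51, -16.35, -89/9, sqrt(10)/10, 1/pi, sqrt(2), sqrt(6), E, sqrt(13), sqrt(17), sqrt(17), 3 * sqrt(2), sqrt(19), 17 * sqrt(10), 54, 77, 88 * sqrt(3)]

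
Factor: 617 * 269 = 269^1 * 617^1 = 165973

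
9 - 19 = -10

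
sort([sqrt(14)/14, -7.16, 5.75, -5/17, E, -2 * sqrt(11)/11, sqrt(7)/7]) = [-7.16, -2 * sqrt(11)/11, -5/17, sqrt(14)/14, sqrt(7)/7, E, 5.75]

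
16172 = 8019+8153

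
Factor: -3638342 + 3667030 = 2^4*11^1*163^1 = 28688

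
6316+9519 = 15835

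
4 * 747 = 2988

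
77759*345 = 26826855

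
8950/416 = 4475/208 ≈ 21.51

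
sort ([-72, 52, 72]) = [-72, 52, 72]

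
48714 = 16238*3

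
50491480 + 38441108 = 88932588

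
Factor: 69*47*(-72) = -1*2^3*3^3*23^1*47^1 = -233496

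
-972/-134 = 7 + 17/67 ≈ 7.25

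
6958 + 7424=14382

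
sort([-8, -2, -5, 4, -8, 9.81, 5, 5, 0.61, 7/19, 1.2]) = [-8, -8, -5, -2, 7/19, 0.61, 1.2, 4, 5, 5, 9.81]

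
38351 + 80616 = 118967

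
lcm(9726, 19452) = 19452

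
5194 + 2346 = 7540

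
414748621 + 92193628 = 506942249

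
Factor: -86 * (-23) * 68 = 2^3 * 17^1 * 23^1 * 43^1 = 134504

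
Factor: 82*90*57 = 2^2*3^3*5^1*19^1*41^1 = 420660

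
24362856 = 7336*3321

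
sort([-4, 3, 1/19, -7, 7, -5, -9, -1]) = [-9, -7, -5, -4, -1, 1/19, 3, 7]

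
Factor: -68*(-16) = 2^6*17^1 = 1088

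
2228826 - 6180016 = -3951190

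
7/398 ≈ 0.0176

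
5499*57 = 313443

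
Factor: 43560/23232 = 2^(-3) * 3^1 * 5^1 = 15/8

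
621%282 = 57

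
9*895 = 8055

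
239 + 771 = 1010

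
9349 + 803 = 10152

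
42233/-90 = -469 - 23/90≈-469.26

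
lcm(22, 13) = 286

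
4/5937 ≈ 0.000674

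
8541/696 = 12 + 63/232 ≈ 12.27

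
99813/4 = 24953+1/4 = 24953.25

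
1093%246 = 109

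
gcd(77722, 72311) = 1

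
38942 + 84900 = 123842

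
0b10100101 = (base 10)165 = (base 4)2211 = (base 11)140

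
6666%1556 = 442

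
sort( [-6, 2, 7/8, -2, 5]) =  [-6, -2, 7/8, 2, 5]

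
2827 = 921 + 1906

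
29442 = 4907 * 6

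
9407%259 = 83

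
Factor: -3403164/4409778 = -1 * 2^1 * 41^1 * 59^(-1) * 6917^1 * 12457^(-1) = -567194/734963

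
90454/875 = 12922/125 ≈ 103.38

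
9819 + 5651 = 15470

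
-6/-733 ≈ 0.00819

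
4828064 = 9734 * 496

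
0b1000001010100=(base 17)e7f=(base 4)1001110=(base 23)7kh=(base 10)4180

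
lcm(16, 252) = 1008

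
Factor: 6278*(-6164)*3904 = -1*2^9*23^1*43^1*61^1*67^1*73^1 = -151075399168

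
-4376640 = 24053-4400693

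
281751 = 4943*57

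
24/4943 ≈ 0.00486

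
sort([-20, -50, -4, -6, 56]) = [-50, -20, -6, -4, 56]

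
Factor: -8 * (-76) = 2^5 * 19^1 = 608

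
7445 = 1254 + 6191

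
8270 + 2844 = 11114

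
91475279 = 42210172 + 49265107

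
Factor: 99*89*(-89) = -1*3^2*11^1*89^2 = -784179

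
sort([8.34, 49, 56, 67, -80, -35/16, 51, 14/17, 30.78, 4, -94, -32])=[-94, -80, -32, -35/16, 14/17, 4, 8.34, 30.78, 49, 51, 56, 67]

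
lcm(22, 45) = 990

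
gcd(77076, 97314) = 6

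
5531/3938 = 1 + 1593/3938 ≈ 1.40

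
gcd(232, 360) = 8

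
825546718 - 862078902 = -36532184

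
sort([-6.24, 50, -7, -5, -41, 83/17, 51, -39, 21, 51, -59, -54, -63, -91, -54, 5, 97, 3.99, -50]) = [-91, -63, -59, -54, -54, -50, -41, -39, -7, -6.24, -5, 3.99, 83/17, 5, 21, 50, 51, 51, 97]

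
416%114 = 74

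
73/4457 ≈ 0.0164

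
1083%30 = 3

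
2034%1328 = 706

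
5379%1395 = 1194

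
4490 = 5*898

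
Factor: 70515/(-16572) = -1*2^(-2)*3^1*5^1*1381^(-1)*1567^1 = -23505/5524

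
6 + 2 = 8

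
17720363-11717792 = 6002571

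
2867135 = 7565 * 379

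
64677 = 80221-15544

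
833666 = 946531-112865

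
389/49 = 7 + 46/49 ≈ 7.94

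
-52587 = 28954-81541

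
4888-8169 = -3281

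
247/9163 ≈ 0.0270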